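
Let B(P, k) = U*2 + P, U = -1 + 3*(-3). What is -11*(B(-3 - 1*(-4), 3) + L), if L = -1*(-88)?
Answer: -759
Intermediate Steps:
L = 88
U = -10 (U = -1 - 9 = -10)
B(P, k) = -20 + P (B(P, k) = -10*2 + P = -20 + P)
-11*(B(-3 - 1*(-4), 3) + L) = -11*((-20 + (-3 - 1*(-4))) + 88) = -11*((-20 + (-3 + 4)) + 88) = -11*((-20 + 1) + 88) = -11*(-19 + 88) = -11*69 = -759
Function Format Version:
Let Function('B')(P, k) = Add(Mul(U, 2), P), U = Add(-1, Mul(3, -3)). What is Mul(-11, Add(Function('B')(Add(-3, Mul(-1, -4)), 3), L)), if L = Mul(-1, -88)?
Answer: -759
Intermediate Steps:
L = 88
U = -10 (U = Add(-1, -9) = -10)
Function('B')(P, k) = Add(-20, P) (Function('B')(P, k) = Add(Mul(-10, 2), P) = Add(-20, P))
Mul(-11, Add(Function('B')(Add(-3, Mul(-1, -4)), 3), L)) = Mul(-11, Add(Add(-20, Add(-3, Mul(-1, -4))), 88)) = Mul(-11, Add(Add(-20, Add(-3, 4)), 88)) = Mul(-11, Add(Add(-20, 1), 88)) = Mul(-11, Add(-19, 88)) = Mul(-11, 69) = -759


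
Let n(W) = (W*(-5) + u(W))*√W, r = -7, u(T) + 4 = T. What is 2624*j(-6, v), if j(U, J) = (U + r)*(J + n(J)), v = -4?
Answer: 136448 - 818688*I ≈ 1.3645e+5 - 8.1869e+5*I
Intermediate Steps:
u(T) = -4 + T
n(W) = √W*(-4 - 4*W) (n(W) = (W*(-5) + (-4 + W))*√W = (-5*W + (-4 + W))*√W = (-4 - 4*W)*√W = √W*(-4 - 4*W))
j(U, J) = (-7 + U)*(J + 4*√J*(-1 - J)) (j(U, J) = (U - 7)*(J + 4*√J*(-1 - J)) = (-7 + U)*(J + 4*√J*(-1 - J)))
2624*j(-6, v) = 2624*(-7*(-4) - 4*(-6) + 28*√(-4)*(1 - 4) - 4*(-6)*√(-4)*(1 - 4)) = 2624*(28 + 24 + 28*(2*I)*(-3) - 4*(-6)*2*I*(-3)) = 2624*(28 + 24 - 168*I - 144*I) = 2624*(52 - 312*I) = 136448 - 818688*I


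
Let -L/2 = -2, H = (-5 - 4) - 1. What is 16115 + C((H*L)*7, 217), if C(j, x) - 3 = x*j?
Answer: -44642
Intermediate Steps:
H = -10 (H = -9 - 1 = -10)
L = 4 (L = -2*(-2) = 4)
C(j, x) = 3 + j*x (C(j, x) = 3 + x*j = 3 + j*x)
16115 + C((H*L)*7, 217) = 16115 + (3 + (-10*4*7)*217) = 16115 + (3 - 40*7*217) = 16115 + (3 - 280*217) = 16115 + (3 - 60760) = 16115 - 60757 = -44642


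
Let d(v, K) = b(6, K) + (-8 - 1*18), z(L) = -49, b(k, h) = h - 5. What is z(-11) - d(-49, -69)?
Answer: 51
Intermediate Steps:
b(k, h) = -5 + h
d(v, K) = -31 + K (d(v, K) = (-5 + K) + (-8 - 1*18) = (-5 + K) + (-8 - 18) = (-5 + K) - 26 = -31 + K)
z(-11) - d(-49, -69) = -49 - (-31 - 69) = -49 - 1*(-100) = -49 + 100 = 51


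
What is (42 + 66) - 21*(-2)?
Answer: 150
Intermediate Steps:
(42 + 66) - 21*(-2) = 108 + 42 = 150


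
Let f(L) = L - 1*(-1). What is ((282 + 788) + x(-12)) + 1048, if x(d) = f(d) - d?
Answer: 2119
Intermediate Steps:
f(L) = 1 + L (f(L) = L + 1 = 1 + L)
x(d) = 1 (x(d) = (1 + d) - d = 1)
((282 + 788) + x(-12)) + 1048 = ((282 + 788) + 1) + 1048 = (1070 + 1) + 1048 = 1071 + 1048 = 2119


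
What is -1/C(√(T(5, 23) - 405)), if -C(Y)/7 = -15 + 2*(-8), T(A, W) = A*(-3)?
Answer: -1/217 ≈ -0.0046083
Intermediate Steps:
T(A, W) = -3*A
C(Y) = 217 (C(Y) = -7*(-15 + 2*(-8)) = -7*(-15 - 16) = -7*(-31) = 217)
-1/C(√(T(5, 23) - 405)) = -1/217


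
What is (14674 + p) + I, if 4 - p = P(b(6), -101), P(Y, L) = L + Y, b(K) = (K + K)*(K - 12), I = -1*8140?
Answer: 6711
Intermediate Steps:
I = -8140
b(K) = 2*K*(-12 + K) (b(K) = (2*K)*(-12 + K) = 2*K*(-12 + K))
p = 177 (p = 4 - (-101 + 2*6*(-12 + 6)) = 4 - (-101 + 2*6*(-6)) = 4 - (-101 - 72) = 4 - 1*(-173) = 4 + 173 = 177)
(14674 + p) + I = (14674 + 177) - 8140 = 14851 - 8140 = 6711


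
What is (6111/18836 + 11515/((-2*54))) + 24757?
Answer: 6268328933/254286 ≈ 24651.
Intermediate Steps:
(6111/18836 + 11515/((-2*54))) + 24757 = (6111*(1/18836) + 11515/(-108)) + 24757 = (6111/18836 + 11515*(-1/108)) + 24757 = (6111/18836 - 11515/108) + 24757 = -27029569/254286 + 24757 = 6268328933/254286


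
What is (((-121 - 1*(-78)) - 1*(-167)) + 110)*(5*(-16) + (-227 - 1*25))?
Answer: -77688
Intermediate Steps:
(((-121 - 1*(-78)) - 1*(-167)) + 110)*(5*(-16) + (-227 - 1*25)) = (((-121 + 78) + 167) + 110)*(-80 + (-227 - 25)) = ((-43 + 167) + 110)*(-80 - 252) = (124 + 110)*(-332) = 234*(-332) = -77688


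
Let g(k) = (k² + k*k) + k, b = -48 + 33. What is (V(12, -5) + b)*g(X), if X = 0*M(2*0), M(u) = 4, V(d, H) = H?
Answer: 0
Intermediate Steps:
X = 0 (X = 0*4 = 0)
b = -15
g(k) = k + 2*k² (g(k) = (k² + k²) + k = 2*k² + k = k + 2*k²)
(V(12, -5) + b)*g(X) = (-5 - 15)*(0*(1 + 2*0)) = -0*(1 + 0) = -0 = -20*0 = 0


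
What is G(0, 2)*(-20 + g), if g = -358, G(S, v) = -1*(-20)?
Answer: -7560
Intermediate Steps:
G(S, v) = 20
G(0, 2)*(-20 + g) = 20*(-20 - 358) = 20*(-378) = -7560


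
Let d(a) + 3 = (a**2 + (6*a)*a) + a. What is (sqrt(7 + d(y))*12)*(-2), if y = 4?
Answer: -48*sqrt(30) ≈ -262.91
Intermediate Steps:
d(a) = -3 + a + 7*a**2 (d(a) = -3 + ((a**2 + (6*a)*a) + a) = -3 + ((a**2 + 6*a**2) + a) = -3 + (7*a**2 + a) = -3 + (a + 7*a**2) = -3 + a + 7*a**2)
(sqrt(7 + d(y))*12)*(-2) = (sqrt(7 + (-3 + 4 + 7*4**2))*12)*(-2) = (sqrt(7 + (-3 + 4 + 7*16))*12)*(-2) = (sqrt(7 + (-3 + 4 + 112))*12)*(-2) = (sqrt(7 + 113)*12)*(-2) = (sqrt(120)*12)*(-2) = ((2*sqrt(30))*12)*(-2) = (24*sqrt(30))*(-2) = -48*sqrt(30)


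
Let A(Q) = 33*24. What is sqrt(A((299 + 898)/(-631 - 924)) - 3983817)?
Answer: 5*I*sqrt(159321) ≈ 1995.8*I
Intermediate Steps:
A(Q) = 792
sqrt(A((299 + 898)/(-631 - 924)) - 3983817) = sqrt(792 - 3983817) = sqrt(-3983025) = 5*I*sqrt(159321)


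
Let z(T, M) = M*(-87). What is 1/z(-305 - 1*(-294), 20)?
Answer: -1/1740 ≈ -0.00057471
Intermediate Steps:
z(T, M) = -87*M
1/z(-305 - 1*(-294), 20) = 1/(-87*20) = 1/(-1740) = -1/1740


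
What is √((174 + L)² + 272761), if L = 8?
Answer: √305885 ≈ 553.07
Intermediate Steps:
√((174 + L)² + 272761) = √((174 + 8)² + 272761) = √(182² + 272761) = √(33124 + 272761) = √305885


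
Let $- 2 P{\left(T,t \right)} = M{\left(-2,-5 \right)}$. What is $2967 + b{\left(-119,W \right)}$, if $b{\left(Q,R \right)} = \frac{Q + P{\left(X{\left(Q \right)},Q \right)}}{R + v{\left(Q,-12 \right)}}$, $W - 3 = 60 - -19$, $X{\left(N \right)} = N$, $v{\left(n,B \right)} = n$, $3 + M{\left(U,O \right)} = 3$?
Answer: $\frac{109898}{37} \approx 2970.2$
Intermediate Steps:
$M{\left(U,O \right)} = 0$ ($M{\left(U,O \right)} = -3 + 3 = 0$)
$P{\left(T,t \right)} = 0$ ($P{\left(T,t \right)} = \left(- \frac{1}{2}\right) 0 = 0$)
$W = 82$ ($W = 3 + \left(60 - -19\right) = 3 + \left(60 + 19\right) = 3 + 79 = 82$)
$b{\left(Q,R \right)} = \frac{Q}{Q + R}$ ($b{\left(Q,R \right)} = \frac{Q + 0}{R + Q} = \frac{Q}{Q + R}$)
$2967 + b{\left(-119,W \right)} = 2967 - \frac{119}{-119 + 82} = 2967 - \frac{119}{-37} = 2967 - - \frac{119}{37} = 2967 + \frac{119}{37} = \frac{109898}{37}$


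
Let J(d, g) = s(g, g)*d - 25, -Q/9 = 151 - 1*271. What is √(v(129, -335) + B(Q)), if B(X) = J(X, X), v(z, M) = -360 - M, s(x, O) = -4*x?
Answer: 5*I*√186626 ≈ 2160.0*I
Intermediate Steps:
Q = 1080 (Q = -9*(151 - 1*271) = -9*(151 - 271) = -9*(-120) = 1080)
J(d, g) = -25 - 4*d*g (J(d, g) = (-4*g)*d - 25 = -4*d*g - 25 = -25 - 4*d*g)
B(X) = -25 - 4*X² (B(X) = -25 - 4*X*X = -25 - 4*X²)
√(v(129, -335) + B(Q)) = √((-360 - 1*(-335)) + (-25 - 4*1080²)) = √((-360 + 335) + (-25 - 4*1166400)) = √(-25 + (-25 - 4665600)) = √(-25 - 4665625) = √(-4665650) = 5*I*√186626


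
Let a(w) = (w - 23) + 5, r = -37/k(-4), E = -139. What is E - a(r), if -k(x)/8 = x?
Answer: -3835/32 ≈ -119.84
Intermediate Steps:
k(x) = -8*x
r = -37/32 (r = -37/((-8*(-4))) = -37/32 ≈ -1.1563)
a(w) = -18 + w (a(w) = (-23 + w) + 5 = -18 + w)
E - a(r) = -139 - (-18 - 37/32) = -139 - 1*(-613/32) = -139 + 613/32 = -3835/32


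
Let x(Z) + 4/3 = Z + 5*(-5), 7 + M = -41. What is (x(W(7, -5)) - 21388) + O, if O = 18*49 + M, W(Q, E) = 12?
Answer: -61705/3 ≈ -20568.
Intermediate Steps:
M = -48 (M = -7 - 41 = -48)
x(Z) = -79/3 + Z (x(Z) = -4/3 + (Z + 5*(-5)) = -4/3 + (Z - 25) = -4/3 + (-25 + Z) = -79/3 + Z)
O = 834 (O = 18*49 - 48 = 882 - 48 = 834)
(x(W(7, -5)) - 21388) + O = ((-79/3 + 12) - 21388) + 834 = (-43/3 - 21388) + 834 = -64207/3 + 834 = -61705/3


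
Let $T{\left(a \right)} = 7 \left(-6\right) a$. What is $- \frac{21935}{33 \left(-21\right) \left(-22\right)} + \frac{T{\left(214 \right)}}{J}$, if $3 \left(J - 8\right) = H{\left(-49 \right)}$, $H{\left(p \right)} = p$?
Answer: $\frac{410544769}{381150} \approx 1077.1$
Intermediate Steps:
$T{\left(a \right)} = - 42 a$
$J = - \frac{25}{3}$ ($J = 8 + \frac{1}{3} \left(-49\right) = 8 - \frac{49}{3} = - \frac{25}{3} \approx -8.3333$)
$- \frac{21935}{33 \left(-21\right) \left(-22\right)} + \frac{T{\left(214 \right)}}{J} = - \frac{21935}{33 \left(-21\right) \left(-22\right)} + \frac{\left(-42\right) 214}{- \frac{25}{3}} = - \frac{21935}{\left(-693\right) \left(-22\right)} - - \frac{26964}{25} = - \frac{21935}{15246} + \frac{26964}{25} = \frac{410544769}{381150}$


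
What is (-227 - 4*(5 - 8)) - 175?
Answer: -390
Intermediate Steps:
(-227 - 4*(5 - 8)) - 175 = (-227 - 4*(-3)) - 175 = (-227 + 12) - 175 = -215 - 175 = -390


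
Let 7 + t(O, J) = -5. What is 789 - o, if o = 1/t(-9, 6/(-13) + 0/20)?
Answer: 9469/12 ≈ 789.08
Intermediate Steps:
t(O, J) = -12 (t(O, J) = -7 - 5 = -12)
o = -1/12 (o = 1/(-12) = -1/12 ≈ -0.083333)
789 - o = 789 - 1*(-1/12) = 789 + 1/12 = 9469/12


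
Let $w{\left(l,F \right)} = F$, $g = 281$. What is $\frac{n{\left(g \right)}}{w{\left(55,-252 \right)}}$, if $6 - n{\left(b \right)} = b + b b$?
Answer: $\frac{2201}{7} \approx 314.43$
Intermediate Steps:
$n{\left(b \right)} = 6 - b - b^{2}$ ($n{\left(b \right)} = 6 - \left(b + b b\right) = 6 - \left(b + b^{2}\right) = 6 - b - b^{2}$)
$\frac{n{\left(g \right)}}{w{\left(55,-252 \right)}} = \frac{6 - 281 - 281^{2}}{-252} = \left(6 - 281 - 78961\right) \left(- \frac{1}{252}\right) = \left(-79236\right) \left(- \frac{1}{252}\right) = \frac{2201}{7}$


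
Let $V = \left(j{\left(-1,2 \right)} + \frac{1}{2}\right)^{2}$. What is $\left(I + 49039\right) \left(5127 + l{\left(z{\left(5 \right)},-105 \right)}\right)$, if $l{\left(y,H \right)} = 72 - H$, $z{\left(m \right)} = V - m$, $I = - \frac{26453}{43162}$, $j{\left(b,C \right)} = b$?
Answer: $\frac{801887083140}{3083} \approx 2.601 \cdot 10^{8}$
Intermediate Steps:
$I = - \frac{3779}{6166}$ ($I = \left(-26453\right) \frac{1}{43162} = - \frac{3779}{6166} \approx -0.61288$)
$V = \frac{1}{4}$ ($V = \left(-1 + \frac{1}{2}\right)^{2} = \left(- \frac{1}{2}\right)^{2} = \frac{1}{4} \approx 0.25$)
$z{\left(m \right)} = \frac{1}{4} - m$
$\left(I + 49039\right) \left(5127 + l{\left(z{\left(5 \right)},-105 \right)}\right) = \left(- \frac{3779}{6166} + 49039\right) \left(5127 + \left(72 - -105\right)\right) = \frac{302370695 \left(5127 + \left(72 + 105\right)\right)}{6166} = \frac{302370695 \left(5127 + 177\right)}{6166} = \frac{302370695}{6166} \cdot 5304 = \frac{801887083140}{3083}$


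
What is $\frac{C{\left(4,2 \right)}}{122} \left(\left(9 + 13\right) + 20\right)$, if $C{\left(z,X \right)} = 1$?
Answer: $\frac{21}{61} \approx 0.34426$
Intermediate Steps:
$\frac{C{\left(4,2 \right)}}{122} \left(\left(9 + 13\right) + 20\right) = 1 \cdot \frac{1}{122} \left(\left(9 + 13\right) + 20\right) = 1 \cdot \frac{1}{122} \left(22 + 20\right) = \frac{1}{122} \cdot 42 = \frac{21}{61}$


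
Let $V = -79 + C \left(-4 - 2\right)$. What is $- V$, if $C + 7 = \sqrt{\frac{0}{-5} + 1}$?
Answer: $43$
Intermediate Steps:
$C = -6$ ($C = -7 + \sqrt{\frac{0}{-5} + 1} = -7 + \sqrt{0 \left(- \frac{1}{5}\right) + 1} = -7 + \sqrt{0 + 1} = -7 + \sqrt{1} = -7 + 1 = -6$)
$V = -43$ ($V = -79 - 6 \left(-4 - 2\right) = -79 - -36 = -79 + 36 = -43$)
$- V = \left(-1\right) \left(-43\right) = 43$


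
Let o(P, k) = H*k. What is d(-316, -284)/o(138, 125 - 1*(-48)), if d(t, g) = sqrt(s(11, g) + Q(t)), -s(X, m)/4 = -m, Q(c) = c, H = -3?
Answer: -22*I*sqrt(3)/519 ≈ -0.07342*I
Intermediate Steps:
s(X, m) = 4*m (s(X, m) = -(-4)*m = 4*m)
o(P, k) = -3*k
d(t, g) = sqrt(t + 4*g) (d(t, g) = sqrt(4*g + t) = sqrt(t + 4*g))
d(-316, -284)/o(138, 125 - 1*(-48)) = sqrt(-316 + 4*(-284))/((-3*(125 - 1*(-48)))) = sqrt(-316 - 1136)/((-3*(125 + 48))) = sqrt(-1452)/((-3*173)) = (22*I*sqrt(3))/(-519) = (22*I*sqrt(3))*(-1/519) = -22*I*sqrt(3)/519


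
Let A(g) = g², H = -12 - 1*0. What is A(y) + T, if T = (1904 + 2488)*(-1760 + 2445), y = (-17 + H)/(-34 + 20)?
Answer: 589670761/196 ≈ 3.0085e+6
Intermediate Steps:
H = -12 (H = -12 + 0 = -12)
y = 29/14 (y = (-17 - 12)/(-34 + 20) = -29/(-14) = -29*(-1/14) = 29/14 ≈ 2.0714)
T = 3008520 (T = 4392*685 = 3008520)
A(y) + T = (29/14)² + 3008520 = 841/196 + 3008520 = 589670761/196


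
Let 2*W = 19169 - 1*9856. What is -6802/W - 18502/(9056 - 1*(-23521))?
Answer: -615486634/303389601 ≈ -2.0287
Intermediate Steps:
W = 9313/2 (W = (19169 - 1*9856)/2 = (19169 - 9856)/2 = (½)*9313 = 9313/2 ≈ 4656.5)
-6802/W - 18502/(9056 - 1*(-23521)) = -6802/9313/2 - 18502/(9056 - 1*(-23521)) = -6802*2/9313 - 18502/(9056 + 23521) = -13604/9313 - 18502/32577 = -615486634/303389601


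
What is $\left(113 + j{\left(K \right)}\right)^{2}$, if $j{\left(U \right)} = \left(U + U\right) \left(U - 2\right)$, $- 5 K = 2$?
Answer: $\frac{8254129}{625} \approx 13207.0$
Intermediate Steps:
$K = - \frac{2}{5}$ ($K = \left(- \frac{1}{5}\right) 2 = - \frac{2}{5} \approx -0.4$)
$j{\left(U \right)} = 2 U \left(-2 + U\right)$
$\left(113 + j{\left(K \right)}\right)^{2} = \left(113 + 2 \left(- \frac{2}{5}\right) \left(-2 - \frac{2}{5}\right)\right)^{2} = \left(113 + 2 \left(- \frac{2}{5}\right) \left(- \frac{12}{5}\right)\right)^{2} = \left(113 + \frac{48}{25}\right)^{2} = \left(\frac{2873}{25}\right)^{2} = \frac{8254129}{625}$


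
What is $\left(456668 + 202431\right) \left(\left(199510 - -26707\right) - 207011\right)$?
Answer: $12658655394$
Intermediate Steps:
$\left(456668 + 202431\right) \left(\left(199510 - -26707\right) - 207011\right) = 659099 \left(\left(199510 + 26707\right) - 207011\right) = 659099 \left(226217 - 207011\right) = 659099 \cdot 19206 = 12658655394$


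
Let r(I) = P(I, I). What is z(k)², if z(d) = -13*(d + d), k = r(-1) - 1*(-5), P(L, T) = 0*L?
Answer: 16900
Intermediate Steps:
P(L, T) = 0
r(I) = 0
k = 5 (k = 0 - 1*(-5) = 0 + 5 = 5)
z(d) = -26*d
z(k)² = (-26*5)² = (-130)² = 16900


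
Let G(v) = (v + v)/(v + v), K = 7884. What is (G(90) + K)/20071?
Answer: 7885/20071 ≈ 0.39286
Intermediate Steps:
G(v) = 1 (G(v) = (2*v)/((2*v)) = (2*v)*(1/(2*v)) = 1)
(G(90) + K)/20071 = (1 + 7884)/20071 = 7885*(1/20071) = 7885/20071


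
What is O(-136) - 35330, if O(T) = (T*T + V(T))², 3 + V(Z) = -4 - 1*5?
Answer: 341622926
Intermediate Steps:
V(Z) = -12 (V(Z) = -3 + (-4 - 1*5) = -3 + (-4 - 5) = -3 - 9 = -12)
O(T) = (-12 + T²)² (O(T) = (T*T - 12)² = (T² - 12)² = (-12 + T²)²)
O(-136) - 35330 = (-12 + (-136)²)² - 35330 = (-12 + 18496)² - 35330 = 18484² - 35330 = 341658256 - 35330 = 341622926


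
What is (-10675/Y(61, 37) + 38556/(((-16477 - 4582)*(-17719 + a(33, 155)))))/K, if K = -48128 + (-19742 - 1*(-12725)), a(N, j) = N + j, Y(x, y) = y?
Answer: 3941051960503/753272823805085 ≈ 0.0052319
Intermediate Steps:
K = -55145 (K = -48128 + (-19742 + 12725) = -48128 - 7017 = -55145)
(-10675/Y(61, 37) + 38556/(((-16477 - 4582)*(-17719 + a(33, 155)))))/K = (-10675/37 + 38556/(((-16477 - 4582)*(-17719 + (33 + 155)))))/(-55145) = (-10675*1/37 + 38556/((-21059*(-17719 + 188))))*(-1/55145) = (-10675/37 + 38556/((-21059*(-17531))))*(-1/55145) = (-10675/37 + 38556/369185329)*(-1/55145) = -3941051960503/13659857173*(-1/55145) = 3941051960503/753272823805085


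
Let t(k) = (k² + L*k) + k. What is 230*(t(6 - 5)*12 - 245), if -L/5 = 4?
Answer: -106030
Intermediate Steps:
L = -20 (L = -5*4 = -20)
t(k) = k² - 19*k (t(k) = (k² - 20*k) + k = k² - 19*k)
230*(t(6 - 5)*12 - 245) = 230*(((6 - 5)*(-19 + (6 - 5)))*12 - 245) = 230*((1*(-19 + 1))*12 - 245) = 230*((1*(-18))*12 - 245) = 230*(-18*12 - 245) = 230*(-216 - 245) = 230*(-461) = -106030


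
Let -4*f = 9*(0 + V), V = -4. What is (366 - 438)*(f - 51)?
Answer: 3024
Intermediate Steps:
f = 9 (f = -9*(0 - 4)/4 = -9*(-4)/4 = -¼*(-36) = 9)
(366 - 438)*(f - 51) = (366 - 438)*(9 - 51) = -72*(-42) = 3024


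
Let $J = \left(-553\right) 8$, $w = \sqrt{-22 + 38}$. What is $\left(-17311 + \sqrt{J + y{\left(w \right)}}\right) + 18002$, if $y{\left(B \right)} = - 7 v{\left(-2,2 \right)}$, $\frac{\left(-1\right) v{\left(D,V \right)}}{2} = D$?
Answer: $691 + 2 i \sqrt{1113} \approx 691.0 + 66.723 i$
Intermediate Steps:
$v{\left(D,V \right)} = - 2 D$
$w = 4$ ($w = \sqrt{16} = 4$)
$J = -4424$
$y{\left(B \right)} = -28$ ($y{\left(B \right)} = - 7 \left(\left(-2\right) \left(-2\right)\right) = \left(-7\right) 4 = -28$)
$\left(-17311 + \sqrt{J + y{\left(w \right)}}\right) + 18002 = \left(-17311 + \sqrt{-4424 - 28}\right) + 18002 = \left(-17311 + \sqrt{-4452}\right) + 18002 = \left(-17311 + 2 i \sqrt{1113}\right) + 18002 = 691 + 2 i \sqrt{1113}$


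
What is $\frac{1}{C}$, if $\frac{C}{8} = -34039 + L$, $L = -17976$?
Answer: $- \frac{1}{416120} \approx -2.4032 \cdot 10^{-6}$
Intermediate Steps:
$C = -416120$ ($C = 8 \left(-34039 - 17976\right) = 8 \left(-52015\right) = -416120$)
$\frac{1}{C} = \frac{1}{-416120} = - \frac{1}{416120}$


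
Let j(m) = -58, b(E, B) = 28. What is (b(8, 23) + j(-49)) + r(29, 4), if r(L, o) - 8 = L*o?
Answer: 94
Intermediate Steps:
r(L, o) = 8 + L*o
(b(8, 23) + j(-49)) + r(29, 4) = (28 - 58) + (8 + 29*4) = -30 + (8 + 116) = -30 + 124 = 94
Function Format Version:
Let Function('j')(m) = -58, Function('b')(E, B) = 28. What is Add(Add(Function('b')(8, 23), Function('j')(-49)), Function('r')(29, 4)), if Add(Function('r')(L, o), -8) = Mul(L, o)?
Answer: 94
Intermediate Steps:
Function('r')(L, o) = Add(8, Mul(L, o))
Add(Add(Function('b')(8, 23), Function('j')(-49)), Function('r')(29, 4)) = Add(Add(28, -58), Add(8, Mul(29, 4))) = Add(-30, Add(8, 116)) = Add(-30, 124) = 94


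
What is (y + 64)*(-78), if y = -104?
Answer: 3120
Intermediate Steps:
(y + 64)*(-78) = (-104 + 64)*(-78) = -40*(-78) = 3120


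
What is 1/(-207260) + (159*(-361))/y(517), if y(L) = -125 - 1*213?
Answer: 5948258201/35026940 ≈ 169.82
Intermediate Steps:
y(L) = -338 (y(L) = -125 - 213 = -338)
1/(-207260) + (159*(-361))/y(517) = 1/(-207260) + (159*(-361))/(-338) = -1/207260 - 57399*(-1/338) = -1/207260 + 57399/338 = 5948258201/35026940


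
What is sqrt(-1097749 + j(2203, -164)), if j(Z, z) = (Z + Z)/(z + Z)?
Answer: 9*I*sqrt(56344512795)/2039 ≈ 1047.7*I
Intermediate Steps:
j(Z, z) = 2*Z/(Z + z) (j(Z, z) = (2*Z)/(Z + z) = 2*Z/(Z + z))
sqrt(-1097749 + j(2203, -164)) = sqrt(-1097749 + 2*2203/(2203 - 164)) = sqrt(-1097749 + 2*2203/2039) = sqrt(-1097749 + 2*2203*(1/2039)) = sqrt(-1097749 + 4406/2039) = sqrt(-2238305805/2039) = 9*I*sqrt(56344512795)/2039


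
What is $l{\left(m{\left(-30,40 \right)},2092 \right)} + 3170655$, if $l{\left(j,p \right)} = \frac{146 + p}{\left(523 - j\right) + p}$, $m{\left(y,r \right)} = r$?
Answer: $\frac{8164438863}{2575} \approx 3.1707 \cdot 10^{6}$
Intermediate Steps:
$l{\left(j,p \right)} = \frac{146 + p}{523 + p - j}$
$l{\left(m{\left(-30,40 \right)},2092 \right)} + 3170655 = \frac{146 + 2092}{523 + 2092 - 40} + 3170655 = \frac{1}{523 + 2092 - 40} \cdot 2238 + 3170655 = \frac{1}{2575} \cdot 2238 + 3170655 = \frac{2238}{2575} + 3170655 = \frac{8164438863}{2575}$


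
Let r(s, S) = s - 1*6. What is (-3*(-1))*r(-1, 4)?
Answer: -21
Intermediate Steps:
r(s, S) = -6 + s (r(s, S) = s - 6 = -6 + s)
(-3*(-1))*r(-1, 4) = (-3*(-1))*(-6 - 1) = 3*(-7) = -21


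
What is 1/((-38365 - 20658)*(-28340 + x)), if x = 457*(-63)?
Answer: 1/3372043013 ≈ 2.9656e-10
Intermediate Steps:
x = -28791
1/((-38365 - 20658)*(-28340 + x)) = 1/((-38365 - 20658)*(-28340 - 28791)) = 1/(-59023*(-57131)) = 1/3372043013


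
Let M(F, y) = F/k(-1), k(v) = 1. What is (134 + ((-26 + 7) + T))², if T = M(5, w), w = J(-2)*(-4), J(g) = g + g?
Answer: 14400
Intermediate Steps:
J(g) = 2*g
w = 16 (w = (2*(-2))*(-4) = -4*(-4) = 16)
M(F, y) = F (M(F, y) = F/1 = F*1 = F)
T = 5
(134 + ((-26 + 7) + T))² = (134 + ((-26 + 7) + 5))² = (134 + (-19 + 5))² = (134 - 14)² = 120² = 14400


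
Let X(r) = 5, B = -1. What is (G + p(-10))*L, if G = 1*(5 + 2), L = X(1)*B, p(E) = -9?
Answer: 10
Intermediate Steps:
L = -5 (L = 5*(-1) = -5)
G = 7 (G = 1*7 = 7)
(G + p(-10))*L = (7 - 9)*(-5) = -2*(-5) = 10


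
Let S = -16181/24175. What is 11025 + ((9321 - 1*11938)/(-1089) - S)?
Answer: 290331376459/26326575 ≈ 11028.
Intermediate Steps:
S = -16181/24175 (S = -16181*1/24175 = -16181/24175 ≈ -0.66933)
11025 + ((9321 - 1*11938)/(-1089) - S) = 11025 + ((9321 - 1*11938)/(-1089) - 1*(-16181/24175)) = 11025 + ((9321 - 11938)*(-1/1089) + 16181/24175) = 11025 + (-2617*(-1/1089) + 16181/24175) = 11025 + (2617/1089 + 16181/24175) = 11025 + 80887084/26326575 = 290331376459/26326575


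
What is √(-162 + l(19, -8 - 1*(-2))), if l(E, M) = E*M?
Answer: 2*I*√69 ≈ 16.613*I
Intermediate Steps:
√(-162 + l(19, -8 - 1*(-2))) = √(-162 + 19*(-8 - 1*(-2))) = √(-162 + 19*(-8 + 2)) = √(-162 + 19*(-6)) = √(-162 - 114) = √(-276) = 2*I*√69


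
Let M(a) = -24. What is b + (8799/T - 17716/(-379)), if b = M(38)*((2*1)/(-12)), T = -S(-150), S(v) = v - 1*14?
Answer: 6488869/62156 ≈ 104.40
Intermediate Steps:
S(v) = -14 + v (S(v) = v - 14 = -14 + v)
T = 164 (T = -(-14 - 150) = -1*(-164) = 164)
b = 4 (b = -24*2*1/(-12) = -48*(-1)/12 = -24*(-⅙) = 4)
b + (8799/T - 17716/(-379)) = 4 + (8799/164 - 17716/(-379)) = 4 + (8799*(1/164) - 17716*(-1/379)) = 4 + (8799/164 + 17716/379) = 4 + 6240245/62156 = 6488869/62156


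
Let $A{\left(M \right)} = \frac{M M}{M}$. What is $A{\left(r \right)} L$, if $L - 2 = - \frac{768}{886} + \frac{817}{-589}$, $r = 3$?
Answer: $- \frac{10461}{13733} \approx -0.76174$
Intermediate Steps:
$A{\left(M \right)} = M$ ($A{\left(M \right)} = \frac{M^{2}}{M} = M$)
$L = - \frac{3487}{13733}$ ($L = 2 + \left(- \frac{768}{886} + \frac{817}{-589}\right) = 2 + \left(\left(-768\right) \frac{1}{886} + 817 \left(- \frac{1}{589}\right)\right) = 2 - \frac{30953}{13733} = - \frac{3487}{13733} \approx -0.25391$)
$A{\left(r \right)} L = 3 \left(- \frac{3487}{13733}\right) = - \frac{10461}{13733}$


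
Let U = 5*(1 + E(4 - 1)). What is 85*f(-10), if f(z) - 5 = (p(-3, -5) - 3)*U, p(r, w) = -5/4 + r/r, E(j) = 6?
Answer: -36975/4 ≈ -9243.8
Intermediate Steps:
p(r, w) = -¼ (p(r, w) = -5*¼ + 1 = -5/4 + 1 = -¼)
U = 35 (U = 5*(1 + 6) = 5*7 = 35)
f(z) = -435/4 (f(z) = 5 + (-¼ - 3)*35 = 5 - 13/4*35 = 5 - 455/4 = -435/4)
85*f(-10) = 85*(-435/4) = -36975/4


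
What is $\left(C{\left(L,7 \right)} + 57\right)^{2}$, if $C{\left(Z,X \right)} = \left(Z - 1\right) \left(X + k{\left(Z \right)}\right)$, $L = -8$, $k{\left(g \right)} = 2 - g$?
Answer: $9216$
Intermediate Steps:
$C{\left(Z,X \right)} = \left(-1 + Z\right) \left(2 + X - Z\right)$ ($C{\left(Z,X \right)} = \left(Z - 1\right) \left(X - \left(-2 + Z\right)\right) = \left(-1 + Z\right) \left(2 + X - Z\right)$)
$\left(C{\left(L,7 \right)} + 57\right)^{2} = \left(\left(-2 - 8 - 7 + 7 \left(-8\right) - - 8 \left(-2 - 8\right)\right) + 57\right)^{2} = \left(\left(-2 - 8 - 7 - 56 - \left(-8\right) \left(-10\right)\right) + 57\right)^{2} = \left(\left(-2 - 8 - 7 - 56 - 80\right) + 57\right)^{2} = \left(-153 + 57\right)^{2} = \left(-96\right)^{2} = 9216$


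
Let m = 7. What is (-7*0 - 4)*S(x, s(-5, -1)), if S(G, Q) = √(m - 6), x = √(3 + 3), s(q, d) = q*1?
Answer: -4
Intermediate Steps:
s(q, d) = q
x = √6 ≈ 2.4495
S(G, Q) = 1 (S(G, Q) = √(7 - 6) = √1 = 1)
(-7*0 - 4)*S(x, s(-5, -1)) = (-7*0 - 4)*1 = (0 - 4)*1 = -4*1 = -4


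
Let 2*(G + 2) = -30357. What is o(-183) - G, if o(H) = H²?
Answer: 97339/2 ≈ 48670.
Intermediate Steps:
G = -30361/2 (G = -2 + (½)*(-30357) = -2 - 30357/2 = -30361/2 ≈ -15181.)
o(-183) - G = (-183)² - 1*(-30361/2) = 33489 + 30361/2 = 97339/2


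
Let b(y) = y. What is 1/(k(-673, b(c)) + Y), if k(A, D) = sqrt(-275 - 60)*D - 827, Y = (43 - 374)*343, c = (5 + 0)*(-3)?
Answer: I/(15*(sqrt(335) - 7624*I)) ≈ -8.7443e-6 + 2.0992e-8*I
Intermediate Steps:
c = -15 (c = 5*(-3) = -15)
Y = -113533 (Y = -331*343 = -113533)
k(A, D) = -827 + I*D*sqrt(335) (k(A, D) = sqrt(-335)*D - 827 = (I*sqrt(335))*D - 827 = I*D*sqrt(335) - 827 = -827 + I*D*sqrt(335))
1/(k(-673, b(c)) + Y) = 1/((-827 + I*(-15)*sqrt(335)) - 113533) = 1/((-827 - 15*I*sqrt(335)) - 113533) = 1/(-114360 - 15*I*sqrt(335))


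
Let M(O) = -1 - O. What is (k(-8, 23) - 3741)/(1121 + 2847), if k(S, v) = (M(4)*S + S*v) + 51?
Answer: -1917/1984 ≈ -0.96623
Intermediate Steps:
k(S, v) = 51 - 5*S + S*v (k(S, v) = ((-1 - 1*4)*S + S*v) + 51 = ((-1 - 4)*S + S*v) + 51 = (-5*S + S*v) + 51 = 51 - 5*S + S*v)
(k(-8, 23) - 3741)/(1121 + 2847) = ((51 - 5*(-8) - 8*23) - 3741)/(1121 + 2847) = ((51 + 40 - 184) - 3741)/3968 = (-93 - 3741)*(1/3968) = -3834*1/3968 = -1917/1984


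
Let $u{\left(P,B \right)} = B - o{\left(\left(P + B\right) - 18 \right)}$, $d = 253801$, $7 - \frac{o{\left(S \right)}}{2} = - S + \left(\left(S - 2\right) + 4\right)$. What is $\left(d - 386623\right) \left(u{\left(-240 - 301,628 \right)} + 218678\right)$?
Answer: $-29127333312$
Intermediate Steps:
$o{\left(S \right)} = 10$ ($o{\left(S \right)} = 14 - 2 \left(- S + \left(\left(S - 2\right) + 4\right)\right) = 14 - 2 \left(- S + \left(\left(-2 + S\right) + 4\right)\right) = 14 - 2 \left(- S + \left(2 + S\right)\right) = 14 - 4 = 10$)
$u{\left(P,B \right)} = -10 + B$ ($u{\left(P,B \right)} = B - 10 = -10 + B$)
$\left(d - 386623\right) \left(u{\left(-240 - 301,628 \right)} + 218678\right) = \left(253801 - 386623\right) \left(\left(-10 + 628\right) + 218678\right) = - 132822 \left(618 + 218678\right) = \left(-132822\right) 219296 = -29127333312$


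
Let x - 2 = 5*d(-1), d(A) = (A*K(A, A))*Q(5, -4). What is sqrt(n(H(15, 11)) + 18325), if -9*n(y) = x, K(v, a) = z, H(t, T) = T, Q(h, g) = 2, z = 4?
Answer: sqrt(164963)/3 ≈ 135.39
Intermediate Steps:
K(v, a) = 4
d(A) = 8*A (d(A) = (A*4)*2 = (4*A)*2 = 8*A)
x = -38 (x = 2 + 5*(8*(-1)) = 2 + 5*(-8) = 2 - 40 = -38)
n(y) = 38/9 (n(y) = -1/9*(-38) = 38/9)
sqrt(n(H(15, 11)) + 18325) = sqrt(38/9 + 18325) = sqrt(164963/9) = sqrt(164963)/3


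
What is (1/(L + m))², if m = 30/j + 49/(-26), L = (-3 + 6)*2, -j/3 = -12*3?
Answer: 13689/264196 ≈ 0.051814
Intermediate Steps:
j = 108 (j = -(-36)*3 = -3*(-36) = 108)
L = 6 (L = 3*2 = 6)
m = -188/117 (m = 30/108 + 49/(-26) = 30*(1/108) + 49*(-1/26) = 5/18 - 49/26 = -188/117 ≈ -1.6068)
(1/(L + m))² = (1/(6 - 188/117))² = (1/(514/117))² = (117/514)² = 13689/264196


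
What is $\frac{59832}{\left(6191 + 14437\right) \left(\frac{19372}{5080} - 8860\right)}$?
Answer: $- \frac{703580}{2148245187} \approx -0.00032751$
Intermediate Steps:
$\frac{59832}{\left(6191 + 14437\right) \left(\frac{19372}{5080} - 8860\right)} = \frac{59832}{20628 \left(19372 \cdot \frac{1}{5080} - 8860\right)} = \frac{59832}{20628 \left(\frac{4843}{1270} - 8860\right)} = \frac{59832}{20628 \left(- \frac{11247357}{1270}\right)} = \frac{59832}{- \frac{116005240098}{635}} = 59832 \left(- \frac{635}{116005240098}\right) = - \frac{703580}{2148245187}$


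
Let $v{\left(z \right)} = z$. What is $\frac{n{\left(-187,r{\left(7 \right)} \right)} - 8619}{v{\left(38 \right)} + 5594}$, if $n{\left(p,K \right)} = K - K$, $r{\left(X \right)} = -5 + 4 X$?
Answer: $- \frac{8619}{5632} \approx -1.5304$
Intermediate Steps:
$n{\left(p,K \right)} = 0$
$\frac{n{\left(-187,r{\left(7 \right)} \right)} - 8619}{v{\left(38 \right)} + 5594} = \frac{0 - 8619}{38 + 5594} = - \frac{8619}{5632}$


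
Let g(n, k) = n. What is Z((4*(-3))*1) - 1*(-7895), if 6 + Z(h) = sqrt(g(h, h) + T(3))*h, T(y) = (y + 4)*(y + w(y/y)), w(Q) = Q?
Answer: 7841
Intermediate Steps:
T(y) = (1 + y)*(4 + y) (T(y) = (y + 4)*(y + y/y) = (4 + y)*(y + 1) = (4 + y)*(1 + y) = (1 + y)*(4 + y))
Z(h) = -6 + h*sqrt(28 + h) (Z(h) = -6 + sqrt(h + (4 + 3**2 + 5*3))*h = -6 + sqrt(h + (4 + 9 + 15))*h = -6 + sqrt(h + 28)*h = -6 + sqrt(28 + h)*h = -6 + h*sqrt(28 + h))
Z((4*(-3))*1) - 1*(-7895) = (-6 + ((4*(-3))*1)*sqrt(28 + (4*(-3))*1)) - 1*(-7895) = (-6 + (-12*1)*sqrt(28 - 12*1)) + 7895 = (-6 - 12*sqrt(28 - 12)) + 7895 = (-6 - 12*sqrt(16)) + 7895 = (-6 - 12*4) + 7895 = (-6 - 48) + 7895 = -54 + 7895 = 7841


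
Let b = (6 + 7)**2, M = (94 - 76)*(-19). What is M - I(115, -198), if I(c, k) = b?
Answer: -511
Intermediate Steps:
M = -342 (M = 18*(-19) = -342)
b = 169 (b = 13**2 = 169)
I(c, k) = 169
M - I(115, -198) = -342 - 1*169 = -342 - 169 = -511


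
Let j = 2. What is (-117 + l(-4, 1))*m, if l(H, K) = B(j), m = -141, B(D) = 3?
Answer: 16074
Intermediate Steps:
l(H, K) = 3
(-117 + l(-4, 1))*m = (-117 + 3)*(-141) = -114*(-141) = 16074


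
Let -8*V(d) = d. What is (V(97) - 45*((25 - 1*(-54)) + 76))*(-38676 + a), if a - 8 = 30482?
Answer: 228786421/4 ≈ 5.7197e+7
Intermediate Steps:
a = 30490 (a = 8 + 30482 = 30490)
V(d) = -d/8
(V(97) - 45*((25 - 1*(-54)) + 76))*(-38676 + a) = (-⅛*97 - 45*((25 - 1*(-54)) + 76))*(-38676 + 30490) = (-97/8 - 45*((25 + 54) + 76))*(-8186) = (-97/8 - 45*(79 + 76))*(-8186) = (-97/8 - 45*155)*(-8186) = (-97/8 - 6975)*(-8186) = -55897/8*(-8186) = 228786421/4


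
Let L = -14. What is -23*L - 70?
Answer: 252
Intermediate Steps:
-23*L - 70 = -23*(-14) - 70 = 322 - 70 = 252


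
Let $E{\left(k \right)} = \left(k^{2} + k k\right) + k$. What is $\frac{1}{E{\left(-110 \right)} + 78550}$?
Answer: $\frac{1}{102640} \approx 9.7428 \cdot 10^{-6}$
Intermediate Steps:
$E{\left(k \right)} = k + 2 k^{2}$ ($E{\left(k \right)} = \left(k^{2} + k^{2}\right) + k = 2 k^{2} + k = k + 2 k^{2}$)
$\frac{1}{E{\left(-110 \right)} + 78550} = \frac{1}{- 110 \left(1 + 2 \left(-110\right)\right) + 78550} = \frac{1}{- 110 \left(1 - 220\right) + 78550} = \frac{1}{\left(-110\right) \left(-219\right) + 78550} = \frac{1}{24090 + 78550} = \frac{1}{102640}$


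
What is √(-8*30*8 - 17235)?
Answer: I*√19155 ≈ 138.4*I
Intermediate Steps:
√(-8*30*8 - 17235) = √(-240*8 - 17235) = √(-1920 - 17235) = √(-19155) = I*√19155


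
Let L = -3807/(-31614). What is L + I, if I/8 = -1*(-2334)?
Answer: 196766805/10538 ≈ 18672.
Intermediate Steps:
I = 18672 (I = 8*(-1*(-2334)) = 8*2334 = 18672)
L = 1269/10538 (L = -3807*(-1/31614) = 1269/10538 ≈ 0.12042)
L + I = 1269/10538 + 18672 = 196766805/10538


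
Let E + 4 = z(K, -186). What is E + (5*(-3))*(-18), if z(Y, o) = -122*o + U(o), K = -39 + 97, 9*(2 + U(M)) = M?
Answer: 68806/3 ≈ 22935.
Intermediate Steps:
U(M) = -2 + M/9
K = 58
z(Y, o) = -2 - 1097*o/9 (z(Y, o) = -122*o + (-2 + o/9) = -2 - 1097*o/9)
E = 67996/3 (E = -4 + (-2 - 1097/9*(-186)) = -4 + (-2 + 68014/3) = -4 + 68008/3 = 67996/3 ≈ 22665.)
E + (5*(-3))*(-18) = 67996/3 + (5*(-3))*(-18) = 67996/3 - 15*(-18) = 67996/3 + 270 = 68806/3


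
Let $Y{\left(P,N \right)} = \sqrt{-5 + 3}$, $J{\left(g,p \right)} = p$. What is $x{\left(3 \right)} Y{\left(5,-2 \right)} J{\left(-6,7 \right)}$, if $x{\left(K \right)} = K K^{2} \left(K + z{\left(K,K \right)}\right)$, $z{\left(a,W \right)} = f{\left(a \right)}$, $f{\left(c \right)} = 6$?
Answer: $1701 i \sqrt{2} \approx 2405.6 i$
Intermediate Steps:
$z{\left(a,W \right)} = 6$
$Y{\left(P,N \right)} = i \sqrt{2}$ ($Y{\left(P,N \right)} = \sqrt{-2} = i \sqrt{2}$)
$x{\left(K \right)} = K^{3} \left(6 + K\right)$ ($x{\left(K \right)} = K K^{2} \left(K + 6\right) = K^{3} \left(6 + K\right)$)
$x{\left(3 \right)} Y{\left(5,-2 \right)} J{\left(-6,7 \right)} = 3^{3} \left(6 + 3\right) i \sqrt{2} \cdot 7 = 27 \cdot 9 i \sqrt{2} \cdot 7 = 243 i \sqrt{2} \cdot 7 = 1701 i \sqrt{2}$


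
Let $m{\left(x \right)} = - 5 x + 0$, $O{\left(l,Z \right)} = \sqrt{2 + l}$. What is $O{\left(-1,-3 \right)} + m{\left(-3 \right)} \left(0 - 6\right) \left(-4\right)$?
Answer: $361$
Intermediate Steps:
$m{\left(x \right)} = - 5 x$
$O{\left(-1,-3 \right)} + m{\left(-3 \right)} \left(0 - 6\right) \left(-4\right) = \sqrt{2 - 1} + \left(-5\right) \left(-3\right) \left(0 - 6\right) \left(-4\right) = \sqrt{1} + 15 \left(\left(-6\right) \left(-4\right)\right) = 1 + 15 \cdot 24 = 1 + 360 = 361$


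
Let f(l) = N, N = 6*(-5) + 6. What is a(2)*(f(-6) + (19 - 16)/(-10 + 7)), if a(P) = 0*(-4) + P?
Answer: -50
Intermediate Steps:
a(P) = P (a(P) = 0 + P = P)
N = -24 (N = -30 + 6 = -24)
f(l) = -24
a(2)*(f(-6) + (19 - 16)/(-10 + 7)) = 2*(-24 + (19 - 16)/(-10 + 7)) = 2*(-24 + 3/(-3)) = 2*(-24 + 3*(-1/3)) = 2*(-24 - 1) = 2*(-25) = -50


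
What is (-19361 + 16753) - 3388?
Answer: -5996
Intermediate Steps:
(-19361 + 16753) - 3388 = -2608 - 3388 = -5996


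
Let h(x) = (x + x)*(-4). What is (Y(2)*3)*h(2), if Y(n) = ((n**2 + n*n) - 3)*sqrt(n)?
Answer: -240*sqrt(2) ≈ -339.41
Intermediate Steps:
h(x) = -8*x (h(x) = (2*x)*(-4) = -8*x)
Y(n) = sqrt(n)*(-3 + 2*n**2) (Y(n) = ((n**2 + n**2) - 3)*sqrt(n) = (2*n**2 - 3)*sqrt(n) = (-3 + 2*n**2)*sqrt(n) = sqrt(n)*(-3 + 2*n**2))
(Y(2)*3)*h(2) = ((sqrt(2)*(-3 + 2*2**2))*3)*(-8*2) = ((sqrt(2)*(-3 + 2*4))*3)*(-16) = ((sqrt(2)*(-3 + 8))*3)*(-16) = ((sqrt(2)*5)*3)*(-16) = ((5*sqrt(2))*3)*(-16) = (15*sqrt(2))*(-16) = -240*sqrt(2)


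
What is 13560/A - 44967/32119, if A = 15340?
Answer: -12713007/24635273 ≈ -0.51605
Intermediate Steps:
13560/A - 44967/32119 = 13560/15340 - 44967/32119 = 13560*(1/15340) - 44967*1/32119 = 678/767 - 44967/32119 = -12713007/24635273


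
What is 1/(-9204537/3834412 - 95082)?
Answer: -3834412/364592766321 ≈ -1.0517e-5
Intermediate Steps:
1/(-9204537/3834412 - 95082) = 1/(-364592766321/3834412) = -3834412/364592766321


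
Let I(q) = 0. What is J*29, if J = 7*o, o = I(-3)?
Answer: 0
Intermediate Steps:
o = 0
J = 0 (J = 7*0 = 0)
J*29 = 0*29 = 0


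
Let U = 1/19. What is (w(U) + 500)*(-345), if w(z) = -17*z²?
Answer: -62266635/361 ≈ -1.7248e+5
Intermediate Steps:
U = 1/19 ≈ 0.052632
(w(U) + 500)*(-345) = (-17*(1/19)² + 500)*(-345) = (-17*1/361 + 500)*(-345) = (-17/361 + 500)*(-345) = (180483/361)*(-345) = -62266635/361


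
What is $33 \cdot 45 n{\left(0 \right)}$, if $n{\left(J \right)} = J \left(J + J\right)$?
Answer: $0$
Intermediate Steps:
$n{\left(J \right)} = 2 J^{2}$ ($n{\left(J \right)} = J 2 J = 2 J^{2}$)
$33 \cdot 45 n{\left(0 \right)} = 33 \cdot 45 \cdot 2 \cdot 0^{2} = 1485 \cdot 2 \cdot 0 = 1485 \cdot 0 = 0$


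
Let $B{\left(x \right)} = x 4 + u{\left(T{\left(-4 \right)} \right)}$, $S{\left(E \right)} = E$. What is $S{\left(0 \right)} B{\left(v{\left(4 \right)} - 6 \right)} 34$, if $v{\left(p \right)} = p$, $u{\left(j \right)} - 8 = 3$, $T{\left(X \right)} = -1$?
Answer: $0$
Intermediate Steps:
$u{\left(j \right)} = 11$ ($u{\left(j \right)} = 8 + 3 = 11$)
$B{\left(x \right)} = 11 + 4 x$ ($B{\left(x \right)} = x 4 + 11 = 4 x + 11 = 11 + 4 x$)
$S{\left(0 \right)} B{\left(v{\left(4 \right)} - 6 \right)} 34 = 0 \left(11 + 4 \left(4 - 6\right)\right) 34 = 0 \left(11 + 4 \left(-2\right)\right) 34 = 0 \left(11 - 8\right) 34 = 0 \cdot 3 \cdot 34 = 0 \cdot 34 = 0$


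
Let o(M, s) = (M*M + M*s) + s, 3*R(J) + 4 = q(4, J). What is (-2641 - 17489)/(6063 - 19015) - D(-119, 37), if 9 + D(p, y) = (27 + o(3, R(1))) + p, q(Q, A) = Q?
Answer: 605857/6476 ≈ 93.554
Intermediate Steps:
R(J) = 0 (R(J) = -4/3 + (1/3)*4 = -4/3 + 4/3 = 0)
o(M, s) = s + M**2 + M*s (o(M, s) = (M**2 + M*s) + s = s + M**2 + M*s)
D(p, y) = 27 + p (D(p, y) = -9 + ((27 + (0 + 3**2 + 3*0)) + p) = -9 + ((27 + (0 + 9 + 0)) + p) = -9 + ((27 + 9) + p) = -9 + (36 + p) = 27 + p)
(-2641 - 17489)/(6063 - 19015) - D(-119, 37) = (-2641 - 17489)/(6063 - 19015) - (27 - 119) = -20130/(-12952) - 1*(-92) = -20130*(-1/12952) + 92 = 10065/6476 + 92 = 605857/6476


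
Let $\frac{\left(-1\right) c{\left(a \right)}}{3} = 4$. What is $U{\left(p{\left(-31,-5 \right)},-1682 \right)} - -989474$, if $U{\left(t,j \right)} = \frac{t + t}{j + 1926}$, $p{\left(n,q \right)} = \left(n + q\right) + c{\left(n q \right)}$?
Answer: $\frac{60357890}{61} \approx 9.8947 \cdot 10^{5}$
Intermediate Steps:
$c{\left(a \right)} = -12$ ($c{\left(a \right)} = \left(-3\right) 4 = -12$)
$p{\left(n,q \right)} = -12 + n + q$ ($p{\left(n,q \right)} = \left(n + q\right) - 12 = -12 + n + q$)
$U{\left(t,j \right)} = \frac{2 t}{1926 + j}$
$U{\left(p{\left(-31,-5 \right)},-1682 \right)} - -989474 = \frac{2 \left(-12 - 31 - 5\right)}{1926 - 1682} - -989474 = 2 \left(-48\right) \frac{1}{244} + 989474 = - \frac{24}{61} + 989474 = \frac{60357890}{61}$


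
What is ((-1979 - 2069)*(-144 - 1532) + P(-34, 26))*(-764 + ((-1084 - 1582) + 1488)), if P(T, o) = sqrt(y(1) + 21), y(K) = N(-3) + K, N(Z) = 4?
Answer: -13175398016 - 1942*sqrt(26) ≈ -1.3175e+10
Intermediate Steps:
y(K) = 4 + K
P(T, o) = sqrt(26) (P(T, o) = sqrt((4 + 1) + 21) = sqrt(5 + 21) = sqrt(26))
((-1979 - 2069)*(-144 - 1532) + P(-34, 26))*(-764 + ((-1084 - 1582) + 1488)) = ((-1979 - 2069)*(-144 - 1532) + sqrt(26))*(-764 + ((-1084 - 1582) + 1488)) = (-4048*(-1676) + sqrt(26))*(-764 + (-2666 + 1488)) = (6784448 + sqrt(26))*(-764 - 1178) = (6784448 + sqrt(26))*(-1942) = -13175398016 - 1942*sqrt(26)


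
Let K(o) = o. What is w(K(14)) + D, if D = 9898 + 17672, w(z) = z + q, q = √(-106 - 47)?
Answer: 27584 + 3*I*√17 ≈ 27584.0 + 12.369*I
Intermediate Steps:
q = 3*I*√17 (q = √(-153) = 3*I*√17 ≈ 12.369*I)
w(z) = z + 3*I*√17
D = 27570
w(K(14)) + D = (14 + 3*I*√17) + 27570 = 27584 + 3*I*√17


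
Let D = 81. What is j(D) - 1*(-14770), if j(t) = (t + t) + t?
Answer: 15013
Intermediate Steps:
j(t) = 3*t (j(t) = 2*t + t = 3*t)
j(D) - 1*(-14770) = 3*81 - 1*(-14770) = 243 + 14770 = 15013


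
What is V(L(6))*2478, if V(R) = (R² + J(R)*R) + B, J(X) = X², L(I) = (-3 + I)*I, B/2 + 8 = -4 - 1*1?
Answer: 15190140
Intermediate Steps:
B = -26 (B = -16 + 2*(-4 - 1*1) = -16 + 2*(-4 - 1) = -16 + 2*(-5) = -16 - 10 = -26)
L(I) = I*(-3 + I)
V(R) = -26 + R² + R³ (V(R) = (R² + R²*R) - 26 = (R² + R³) - 26 = -26 + R² + R³)
V(L(6))*2478 = (-26 + (6*(-3 + 6))² + (6*(-3 + 6))³)*2478 = (-26 + (6*3)² + (6*3)³)*2478 = (-26 + 18² + 18³)*2478 = (-26 + 324 + 5832)*2478 = 6130*2478 = 15190140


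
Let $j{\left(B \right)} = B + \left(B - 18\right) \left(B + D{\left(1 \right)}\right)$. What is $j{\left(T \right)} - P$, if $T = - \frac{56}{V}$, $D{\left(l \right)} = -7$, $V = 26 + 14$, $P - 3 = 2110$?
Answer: $- \frac{48786}{25} \approx -1951.4$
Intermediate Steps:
$P = 2113$ ($P = 3 + 2110 = 2113$)
$V = 40$
$T = - \frac{7}{5}$ ($T = - \frac{56}{40} = \left(-56\right) \frac{1}{40} = - \frac{7}{5} \approx -1.4$)
$j{\left(B \right)} = B + \left(-18 + B\right) \left(-7 + B\right)$ ($j{\left(B \right)} = B + \left(B - 18\right) \left(B - 7\right) = B + \left(-18 + B\right) \left(-7 + B\right)$)
$j{\left(T \right)} - P = \left(126 + \left(- \frac{7}{5}\right)^{2} - - \frac{168}{5}\right) - 2113 = \left(126 + \frac{49}{25} + \frac{168}{5}\right) - 2113 = \frac{4039}{25} - 2113 = - \frac{48786}{25}$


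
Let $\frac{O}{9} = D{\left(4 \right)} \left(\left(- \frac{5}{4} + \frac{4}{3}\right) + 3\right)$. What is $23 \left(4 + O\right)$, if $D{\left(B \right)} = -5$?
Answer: $- \frac{12397}{4} \approx -3099.3$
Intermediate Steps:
$O = - \frac{555}{4}$ ($O = 9 \left(- 5 \left(\left(- \frac{5}{4} + \frac{4}{3}\right) + 3\right)\right) = 9 \left(- 5 \left(\frac{1}{12} + 3\right)\right) = 9 \left(\left(-5\right) \frac{37}{12}\right) = 9 \left(- \frac{185}{12}\right) = - \frac{555}{4} \approx -138.75$)
$23 \left(4 + O\right) = 23 \left(4 - \frac{555}{4}\right) = 23 \left(- \frac{539}{4}\right) = - \frac{12397}{4}$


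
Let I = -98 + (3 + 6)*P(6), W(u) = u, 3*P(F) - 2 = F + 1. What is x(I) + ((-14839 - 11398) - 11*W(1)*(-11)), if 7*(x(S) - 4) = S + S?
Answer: -182926/7 ≈ -26132.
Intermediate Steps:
P(F) = 1 + F/3 (P(F) = ⅔ + (F + 1)/3 = ⅔ + (1 + F)/3 = ⅔ + (⅓ + F/3) = 1 + F/3)
I = -71 (I = -98 + (3 + 6)*(1 + (⅓)*6) = -98 + 9*(1 + 2) = -98 + 9*3 = -98 + 27 = -71)
x(S) = 4 + 2*S/7 (x(S) = 4 + (S + S)/7 = 4 + (2*S)/7 = 4 + 2*S/7)
x(I) + ((-14839 - 11398) - 11*W(1)*(-11)) = (4 + (2/7)*(-71)) + ((-14839 - 11398) - 11*1*(-11)) = (4 - 142/7) + (-26237 - 11*(-11)) = -114/7 + (-26237 + 121) = -114/7 - 26116 = -182926/7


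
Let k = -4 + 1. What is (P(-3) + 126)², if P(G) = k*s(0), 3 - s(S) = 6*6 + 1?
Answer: 51984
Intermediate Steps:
k = -3
s(S) = -34 (s(S) = 3 - (6*6 + 1) = 3 - (36 + 1) = 3 - 1*37 = 3 - 37 = -34)
P(G) = 102 (P(G) = -3*(-34) = 102)
(P(-3) + 126)² = (102 + 126)² = 228² = 51984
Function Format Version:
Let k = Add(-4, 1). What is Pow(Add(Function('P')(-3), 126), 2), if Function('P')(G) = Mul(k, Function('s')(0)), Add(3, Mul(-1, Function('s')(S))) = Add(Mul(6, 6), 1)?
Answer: 51984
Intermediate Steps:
k = -3
Function('s')(S) = -34 (Function('s')(S) = Add(3, Mul(-1, Add(Mul(6, 6), 1))) = Add(3, Mul(-1, Add(36, 1))) = Add(3, Mul(-1, 37)) = Add(3, -37) = -34)
Function('P')(G) = 102 (Function('P')(G) = Mul(-3, -34) = 102)
Pow(Add(Function('P')(-3), 126), 2) = Pow(Add(102, 126), 2) = Pow(228, 2) = 51984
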